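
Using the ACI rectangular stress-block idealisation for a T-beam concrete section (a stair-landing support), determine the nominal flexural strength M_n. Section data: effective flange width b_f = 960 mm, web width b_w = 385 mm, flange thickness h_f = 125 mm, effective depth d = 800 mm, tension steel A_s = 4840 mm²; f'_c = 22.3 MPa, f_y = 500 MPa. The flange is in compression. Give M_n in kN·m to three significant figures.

Tension: T = A_s f_y = 4840 × 500 = 2420000 N.
Try a within the flange: a = T/(0.85 f'_c b_f) = 2420000/(0.85 × 22.3 × 960) = 132.99 mm.
a = 132.99 > h_f = 125 mm: the block extends into the web. Split into flange-overhang and web parts.
C_f = 0.85 f'_c (b_f − b_w) h_f = 0.85 × 22.3 × (960 − 385) × 125 = 1362391 N.
Remaining web compression depth: a_w = (T − C_f)/(0.85 f'_c b_w) = (2420000 − 1362391)/(0.85 × 22.3 × 385) = 144.92 mm.
M_n = C_f(d − h_f/2) + (T − C_f)(d − a_w/2) = 1362391 × (800 − 62.5) + 1057609 × (800 − 72.46) = 1004.76 + 769.45 = 1774.21 × 10⁶ N·mm.
M_n = 1774.21 kN·m.

M_n ≈ 1770 kN·m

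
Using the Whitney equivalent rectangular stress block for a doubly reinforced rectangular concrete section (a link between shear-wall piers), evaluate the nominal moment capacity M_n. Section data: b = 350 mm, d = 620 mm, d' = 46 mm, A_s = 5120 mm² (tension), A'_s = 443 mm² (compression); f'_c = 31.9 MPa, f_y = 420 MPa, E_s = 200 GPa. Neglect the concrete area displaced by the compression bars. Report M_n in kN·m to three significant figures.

Assume both tension and compression steel yield.
Net tension couple steel: A_s − A'_s = 4677 mm².
a = (A_s − A'_s) f_y / (0.85 f'_c b) = 1964340/(0.85 × 31.9 × 350) = 206.99 mm.
c = a/β₁ = 206.99/0.822 = 251.81 mm; ε'_s = 0.003(c − d')/c = 0.0025 ≥ f_y/E_s = 0.0021, so compression steel does yield.
M_n = (A_s − A'_s) f_y (d − a/2) + A'_s f_y (d − d') = [1964340 × (620 − 103.495) + 186060 × (620 − 46)] × 10⁻⁶ = 1014.59 + 106.80 = 1121.39 kN·m.

M_n ≈ 1120 kN·m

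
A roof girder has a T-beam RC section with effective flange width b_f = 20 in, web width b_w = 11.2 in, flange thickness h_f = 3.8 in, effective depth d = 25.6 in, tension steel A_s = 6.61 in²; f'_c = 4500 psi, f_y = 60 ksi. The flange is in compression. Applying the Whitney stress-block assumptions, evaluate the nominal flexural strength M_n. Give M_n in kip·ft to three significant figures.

Tension: T = A_s f_y = 6.61 × 60 = 396.6 kips.
Try a within the flange: a = T/(0.85 f'_c b_f) = 396.6/(0.85 × 4.5 × 20) = 5.184 in.
a = 5.184 > h_f = 3.8 in: the block extends into the web. Split into flange-overhang and web parts.
C_f = 0.85 f'_c (b_f − b_w) h_f = 0.85 × 4.5 × (20 − 11.2) × 3.8 = 127.9 kips.
Remaining web compression depth: a_w = (T − C_f)/(0.85 f'_c b_w) = (396.6 − 127.9)/(0.85 × 4.5 × 11.2) = 6.272 in.
M_n = C_f(d − h_f/2) + (T − C_f)(d − a_w/2) = 127.9 × (25.6 − 1.9) + 268.7 × (25.6 − 3.136) = 3031.2 + 6036.1 = 9067.3 kip·in.
M_n = 9067.3/12 = 755.61 kip·ft.

M_n ≈ 756 kip·ft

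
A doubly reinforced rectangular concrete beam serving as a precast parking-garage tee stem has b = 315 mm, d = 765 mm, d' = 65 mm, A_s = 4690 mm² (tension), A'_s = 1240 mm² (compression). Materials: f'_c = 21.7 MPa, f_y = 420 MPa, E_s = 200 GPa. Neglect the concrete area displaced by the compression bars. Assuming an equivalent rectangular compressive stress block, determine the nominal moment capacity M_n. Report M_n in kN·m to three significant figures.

M_n ≈ 1290 kN·m

Assume both tension and compression steel yield.
Net tension couple steel: A_s − A'_s = 3450 mm².
a = (A_s − A'_s) f_y / (0.85 f'_c b) = 1449000/(0.85 × 21.7 × 315) = 249.39 mm.
c = a/β₁ = 249.39/0.85 = 293.40 mm; ε'_s = 0.003(c − d')/c = 0.0023 ≥ f_y/E_s = 0.0021, so compression steel does yield.
M_n = (A_s − A'_s) f_y (d − a/2) + A'_s f_y (d − d') = [1449000 × (765 − 124.695) + 520800 × (765 − 65)] × 10⁻⁶ = 927.80 + 364.56 = 1292.36 kN·m.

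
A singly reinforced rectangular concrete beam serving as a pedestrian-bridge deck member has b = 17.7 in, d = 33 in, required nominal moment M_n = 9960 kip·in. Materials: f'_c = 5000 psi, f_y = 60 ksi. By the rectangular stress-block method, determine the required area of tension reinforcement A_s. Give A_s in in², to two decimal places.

From M_n = 0.85 f'_c a b (d − a/2):
a = d − √(d² − 2M_n/(0.85 f'_c b)) = 33 − √(33² − 2 × 9960/(0.85 × 5 × 17.7)) = 4.291 in.
A_s = 0.85 f'_c a b / f_y = 0.85 × 5 × 4.291 × 17.7 / 60 = 5.380 in².

A_s ≈ 5.38 in²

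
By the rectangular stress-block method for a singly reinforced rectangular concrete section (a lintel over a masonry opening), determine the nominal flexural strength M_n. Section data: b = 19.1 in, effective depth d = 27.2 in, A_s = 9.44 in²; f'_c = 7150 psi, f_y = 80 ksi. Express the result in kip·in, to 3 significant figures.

T = A_s f_y = 9.44 × 80 = 755.2 kips.
a = T/(0.85 f'_c b) = 755.2/(0.85 × 7.15 × 19.1) = 6.506 in.
M_n = T(d − a/2) = 755.2 × (27.2 − 3.253) = 18084.8 kip·in.

M_n ≈ 18100 kip·in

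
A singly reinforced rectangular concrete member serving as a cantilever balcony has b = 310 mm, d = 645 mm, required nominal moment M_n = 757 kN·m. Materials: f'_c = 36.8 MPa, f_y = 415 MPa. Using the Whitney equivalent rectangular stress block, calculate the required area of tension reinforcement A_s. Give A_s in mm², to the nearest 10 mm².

A_s ≈ 3160 mm²

With M_n = 0.85 f'_c a b (d − a/2), solve the quadratic for a:
a = d − √(d² − 2M_n/(0.85 f'_c b)) = 645 − √(645² − 2 × 757×10⁶/(0.85 × 36.8 × 310)) = 135.20 mm.
A_s = 0.85 f'_c a b / f_y = 0.85 × 36.8 × 135.20 × 310 / 415 = 3159.1 mm².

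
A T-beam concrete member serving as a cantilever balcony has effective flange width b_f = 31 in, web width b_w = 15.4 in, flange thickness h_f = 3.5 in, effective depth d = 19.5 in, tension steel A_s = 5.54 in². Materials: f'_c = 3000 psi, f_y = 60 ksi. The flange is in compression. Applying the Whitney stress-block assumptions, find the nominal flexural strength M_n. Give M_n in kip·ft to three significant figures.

Tension: T = A_s f_y = 5.54 × 60 = 332.4 kips.
Try a within the flange: a = T/(0.85 f'_c b_f) = 332.4/(0.85 × 3 × 31) = 4.205 in.
a = 4.205 > h_f = 3.5 in: the block extends into the web. Split into flange-overhang and web parts.
C_f = 0.85 f'_c (b_f − b_w) h_f = 0.85 × 3 × (31 − 15.4) × 3.5 = 139.2 kips.
Remaining web compression depth: a_w = (T − C_f)/(0.85 f'_c b_w) = (332.4 − 139.2)/(0.85 × 3 × 15.4) = 4.920 in.
M_n = C_f(d − h_f/2) + (T − C_f)(d − a_w/2) = 139.2 × (19.5 − 1.75) + 193.2 × (19.5 − 2.46) = 2470.8 + 3292.1 = 5762.9 kip·in.
M_n = 5762.9/12 = 480.24 kip·ft.

M_n ≈ 480 kip·ft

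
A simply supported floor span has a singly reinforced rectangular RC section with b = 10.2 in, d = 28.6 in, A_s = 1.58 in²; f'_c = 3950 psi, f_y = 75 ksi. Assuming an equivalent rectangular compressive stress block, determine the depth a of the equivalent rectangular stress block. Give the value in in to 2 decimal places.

T = A_s f_y = 1.58 × 75 = 118.5 kips.
a = T/(0.85 f'_c b) = 118.5/(0.85 × 3.95 × 10.2) = 3.46 in.

a ≈ 3.46 in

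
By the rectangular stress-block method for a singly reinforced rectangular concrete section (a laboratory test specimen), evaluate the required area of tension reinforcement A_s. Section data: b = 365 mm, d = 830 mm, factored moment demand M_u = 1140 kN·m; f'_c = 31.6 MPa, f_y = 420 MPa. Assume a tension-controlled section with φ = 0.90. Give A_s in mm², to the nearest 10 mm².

A_s ≈ 4060 mm²

M_n = M_u/φ = 1140/0.90 = 1266.67 kN·m.
With M_n = 0.85 f'_c a b (d − a/2), solve the quadratic for a:
a = d − √(d² − 2M_n/(0.85 f'_c b)) = 830 − √(830² − 2 × 1266.67×10⁶/(0.85 × 31.6 × 365)) = 173.88 mm.
A_s = 0.85 f'_c a b / f_y = 0.85 × 31.6 × 173.88 × 365 / 420 = 4058.8 mm².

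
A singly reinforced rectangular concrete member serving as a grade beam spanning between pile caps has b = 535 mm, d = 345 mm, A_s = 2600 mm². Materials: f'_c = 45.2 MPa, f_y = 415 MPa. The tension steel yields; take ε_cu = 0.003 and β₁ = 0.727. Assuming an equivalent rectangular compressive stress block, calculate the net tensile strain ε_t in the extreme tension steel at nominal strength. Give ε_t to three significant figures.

a = A_s f_y/(0.85 f'_c b) = 52.49 mm.
β₁ = 0.727, so c = a/β₁ = 52.49/0.727 = 72.20 mm.
From the linear strain diagram with ε_cu = 0.003: ε_t = 0.003 (d − c)/c = 0.003 × (345 − 72.20)/72.20 = 0.0113.
Since ε_t ≥ 0.005, the section is tension-controlled.

ε_t ≈ 0.0113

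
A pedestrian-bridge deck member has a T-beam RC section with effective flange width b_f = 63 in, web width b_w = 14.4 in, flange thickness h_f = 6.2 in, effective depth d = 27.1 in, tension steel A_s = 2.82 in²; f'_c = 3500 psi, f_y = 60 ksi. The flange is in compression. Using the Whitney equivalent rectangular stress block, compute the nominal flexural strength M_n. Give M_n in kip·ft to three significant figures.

M_n ≈ 376 kip·ft

Tension: T = A_s f_y = 2.82 × 60 = 169.2 kips.
Try a within the flange: a = T/(0.85 f'_c b_f) = 169.2/(0.85 × 3.5 × 63) = 0.903 in.
Since a = 0.903 ≤ h_f = 6.2 in, the stress block lies entirely in the flange; analyse as a rectangular beam of width b_f.
M_n = T(d − a/2) = 169.2 × (27.1 − 0.4515) = 4508.9 kip·in.
M_n = 4508.9/12 = 375.74 kip·ft.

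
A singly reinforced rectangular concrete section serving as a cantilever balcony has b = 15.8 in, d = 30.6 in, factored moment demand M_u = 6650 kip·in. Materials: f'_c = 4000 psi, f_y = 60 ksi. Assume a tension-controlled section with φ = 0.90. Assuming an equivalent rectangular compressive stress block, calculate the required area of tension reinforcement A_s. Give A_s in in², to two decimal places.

M_n = M_u/φ = 6650/0.90 = 7388.89 kip·in.
From M_n = 0.85 f'_c a b (d − a/2):
a = d − √(d² − 2M_n/(0.85 f'_c b)) = 30.6 − √(30.6² − 2 × 7388.89/(0.85 × 4 × 15.8)) = 4.885 in.
A_s = 0.85 f'_c a b / f_y = 0.85 × 4 × 4.885 × 15.8 / 60 = 4.374 in².

A_s ≈ 4.37 in²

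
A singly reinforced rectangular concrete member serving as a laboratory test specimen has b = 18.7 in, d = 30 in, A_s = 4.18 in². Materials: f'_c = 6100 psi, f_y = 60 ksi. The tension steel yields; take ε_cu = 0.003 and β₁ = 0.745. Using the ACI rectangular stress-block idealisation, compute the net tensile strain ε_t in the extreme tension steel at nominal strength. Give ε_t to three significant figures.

ε_t ≈ 0.0229

a = A_s f_y/(0.85 f'_c b) = 2.587 in.
β₁ = 0.745, so c = a/β₁ = 2.587/0.745 = 3.472 in.
From the linear strain diagram with ε_cu = 0.003: ε_t = 0.003 (d − c)/c = 0.003 × (30 − 3.472)/3.472 = 0.0229.
Since ε_t ≥ 0.005, the section is tension-controlled.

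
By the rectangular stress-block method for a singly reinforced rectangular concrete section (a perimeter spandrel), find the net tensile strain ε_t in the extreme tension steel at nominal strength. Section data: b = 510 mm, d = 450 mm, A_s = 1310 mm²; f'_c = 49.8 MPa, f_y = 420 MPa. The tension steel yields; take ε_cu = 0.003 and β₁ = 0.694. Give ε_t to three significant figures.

a = A_s f_y/(0.85 f'_c b) = 25.49 mm.
β₁ = 0.694, so c = a/β₁ = 25.49/0.694 = 36.73 mm.
From the linear strain diagram with ε_cu = 0.003: ε_t = 0.003 (d − c)/c = 0.003 × (450 − 36.73)/36.73 = 0.0338.
Since ε_t ≥ 0.005, the section is tension-controlled.

ε_t ≈ 0.0338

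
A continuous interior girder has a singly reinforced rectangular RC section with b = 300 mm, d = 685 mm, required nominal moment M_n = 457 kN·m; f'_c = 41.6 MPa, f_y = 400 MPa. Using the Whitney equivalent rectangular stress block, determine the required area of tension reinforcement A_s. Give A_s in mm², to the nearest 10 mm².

A_s ≈ 1750 mm²

With M_n = 0.85 f'_c a b (d − a/2), solve the quadratic for a:
a = d − √(d² − 2M_n/(0.85 f'_c b)) = 685 − √(685² − 2 × 457×10⁶/(0.85 × 41.6 × 300)) = 66.08 mm.
A_s = 0.85 f'_c a b / f_y = 0.85 × 41.6 × 66.08 × 300 / 400 = 1752.4 mm².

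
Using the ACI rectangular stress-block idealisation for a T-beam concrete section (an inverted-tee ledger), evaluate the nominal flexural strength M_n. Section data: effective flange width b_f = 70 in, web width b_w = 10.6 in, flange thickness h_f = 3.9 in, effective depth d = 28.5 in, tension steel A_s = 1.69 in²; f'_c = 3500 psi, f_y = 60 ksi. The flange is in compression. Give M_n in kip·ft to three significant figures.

Tension: T = A_s f_y = 1.69 × 60 = 101.4 kips.
Try a within the flange: a = T/(0.85 f'_c b_f) = 101.4/(0.85 × 3.5 × 70) = 0.487 in.
Since a = 0.487 ≤ h_f = 3.9 in, the stress block lies entirely in the flange; analyse as a rectangular beam of width b_f.
M_n = T(d − a/2) = 101.4 × (28.5 − 0.2435) = 2865.2 kip·in.
M_n = 2865.2/12 = 238.77 kip·ft.

M_n ≈ 239 kip·ft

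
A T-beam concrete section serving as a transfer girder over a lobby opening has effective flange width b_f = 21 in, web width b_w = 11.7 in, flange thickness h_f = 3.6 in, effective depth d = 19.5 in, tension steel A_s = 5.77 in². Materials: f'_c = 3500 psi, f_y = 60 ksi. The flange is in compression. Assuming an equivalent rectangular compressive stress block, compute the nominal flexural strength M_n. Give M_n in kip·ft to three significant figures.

Tension: T = A_s f_y = 5.77 × 60 = 346.2 kips.
Try a within the flange: a = T/(0.85 f'_c b_f) = 346.2/(0.85 × 3.5 × 21) = 5.541 in.
a = 5.541 > h_f = 3.6 in: the block extends into the web. Split into flange-overhang and web parts.
C_f = 0.85 f'_c (b_f − b_w) h_f = 0.85 × 3.5 × (21 − 11.7) × 3.6 = 99.6 kips.
Remaining web compression depth: a_w = (T − C_f)/(0.85 f'_c b_w) = (346.2 − 99.6)/(0.85 × 3.5 × 11.7) = 7.085 in.
M_n = C_f(d − h_f/2) + (T − C_f)(d − a_w/2) = 99.6 × (19.5 − 1.8) + 246.6 × (19.5 − 3.5425) = 1762.9 + 3935.1 = 5698.0 kip·in.
M_n = 5698.0/12 = 474.83 kip·ft.

M_n ≈ 475 kip·ft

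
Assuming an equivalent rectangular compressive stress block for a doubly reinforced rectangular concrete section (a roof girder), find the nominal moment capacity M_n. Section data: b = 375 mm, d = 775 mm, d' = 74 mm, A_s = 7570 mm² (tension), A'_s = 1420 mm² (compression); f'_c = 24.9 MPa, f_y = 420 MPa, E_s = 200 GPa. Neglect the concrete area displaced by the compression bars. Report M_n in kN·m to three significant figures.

M_n ≈ 2000 kN·m

Assume both tension and compression steel yield.
Net tension couple steel: A_s − A'_s = 6150 mm².
a = (A_s − A'_s) f_y / (0.85 f'_c b) = 2583000/(0.85 × 24.9 × 375) = 325.44 mm.
c = a/β₁ = 325.44/0.85 = 382.87 mm; ε'_s = 0.003(c − d')/c = 0.0024 ≥ f_y/E_s = 0.0021, so compression steel does yield.
M_n = (A_s − A'_s) f_y (d − a/2) + A'_s f_y (d − d') = [2583000 × (775 − 162.72) + 596400 × (775 − 74)] × 10⁻⁶ = 1581.52 + 418.08 = 1999.60 kN·m.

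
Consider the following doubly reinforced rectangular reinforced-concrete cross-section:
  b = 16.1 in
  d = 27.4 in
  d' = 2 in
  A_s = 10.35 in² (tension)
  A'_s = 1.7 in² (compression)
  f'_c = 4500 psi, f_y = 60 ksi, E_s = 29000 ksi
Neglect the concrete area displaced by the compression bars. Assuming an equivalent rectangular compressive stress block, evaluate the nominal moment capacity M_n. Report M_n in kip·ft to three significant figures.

M_n ≈ 1220 kip·ft

Assume both steels yield.
a = (A_s − A'_s) f_y/(0.85 f'_c b) = (10.35 − 1.7) × 60/(0.85 × 4.5 × 16.1) = 8.428 in.
c = a/β₁ = 8.428/0.825 = 10.216 in; ε'_s = 0.003(c − d')/c = 0.0024 ≥ ε_y = 0.0021, so the compression steel yields.
M_n = (A_s − A'_s) f_y (d − a/2) + A'_s f_y (d − d') = 519 × (27.4 − 4.214) + 102 × (27.4 − 2) = 12033.5 + 2590.8 = 14624.3 kip·in = 14624.3/12 = 1218.69 kip·ft.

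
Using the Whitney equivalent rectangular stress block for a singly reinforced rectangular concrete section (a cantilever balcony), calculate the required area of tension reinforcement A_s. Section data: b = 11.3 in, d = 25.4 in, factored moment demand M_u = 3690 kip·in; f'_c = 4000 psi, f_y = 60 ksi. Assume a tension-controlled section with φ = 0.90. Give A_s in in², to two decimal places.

M_n = M_u/φ = 3690/0.90 = 4100 kip·in.
From M_n = 0.85 f'_c a b (d − a/2):
a = d − √(d² − 2M_n/(0.85 f'_c b)) = 25.4 − √(25.4² − 2 × 4100/(0.85 × 4 × 11.3)) = 4.622 in.
A_s = 0.85 f'_c a b / f_y = 0.85 × 4 × 4.622 × 11.3 / 60 = 2.960 in².

A_s ≈ 2.96 in²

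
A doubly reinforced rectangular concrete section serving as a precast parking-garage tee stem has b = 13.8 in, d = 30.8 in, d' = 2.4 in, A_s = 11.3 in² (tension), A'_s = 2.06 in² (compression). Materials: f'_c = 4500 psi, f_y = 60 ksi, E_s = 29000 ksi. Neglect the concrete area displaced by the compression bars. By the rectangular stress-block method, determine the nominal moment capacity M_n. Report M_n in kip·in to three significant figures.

M_n ≈ 17700 kip·in

Assume both steels yield.
a = (A_s − A'_s) f_y/(0.85 f'_c b) = (11.3 − 2.06) × 60/(0.85 × 4.5 × 13.8) = 10.503 in.
c = a/β₁ = 10.503/0.825 = 12.731 in; ε'_s = 0.003(c − d')/c = 0.0024 ≥ ε_y = 0.0021, so the compression steel yields.
M_n = (A_s − A'_s) f_y (d − a/2) + A'_s f_y (d − d') = 554.4 × (30.8 − 5.2515) + 123.6 × (30.8 − 2.4) = 14164.1 + 3510.2 = 17674.3 kip·in.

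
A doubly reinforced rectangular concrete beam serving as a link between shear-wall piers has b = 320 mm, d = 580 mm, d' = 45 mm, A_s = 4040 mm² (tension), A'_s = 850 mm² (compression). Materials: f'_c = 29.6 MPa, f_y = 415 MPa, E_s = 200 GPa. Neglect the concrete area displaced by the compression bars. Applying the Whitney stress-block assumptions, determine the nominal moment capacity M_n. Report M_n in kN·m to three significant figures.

Assume both tension and compression steel yield.
Net tension couple steel: A_s − A'_s = 3190 mm².
a = (A_s − A'_s) f_y / (0.85 f'_c b) = 1323850/(0.85 × 29.6 × 320) = 164.43 mm.
c = a/β₁ = 164.43/0.839 = 195.98 mm; ε'_s = 0.003(c − d')/c = 0.0023 ≥ f_y/E_s = 0.0021, so compression steel does yield.
M_n = (A_s − A'_s) f_y (d − a/2) + A'_s f_y (d − d') = [1323850 × (580 − 82.215) + 352750 × (580 − 45)] × 10⁻⁶ = 658.99 + 188.72 = 847.71 kN·m.

M_n ≈ 848 kN·m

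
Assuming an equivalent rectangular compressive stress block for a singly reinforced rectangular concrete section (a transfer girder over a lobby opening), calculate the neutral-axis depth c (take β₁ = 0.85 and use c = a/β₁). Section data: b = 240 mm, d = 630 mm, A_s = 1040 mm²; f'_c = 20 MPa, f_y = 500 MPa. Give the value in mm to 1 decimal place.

c ≈ 149.9 mm

T = A_s f_y = 1040 × 500 = 520000 N = 520 kN.
Setting C = 0.85 f'_c a b equal to T: a = 520000/(0.85 × 20 × 240) = 127.451 mm.
With β₁ = 0.85, c = a/β₁ = 127.451/0.85 = 149.9 mm.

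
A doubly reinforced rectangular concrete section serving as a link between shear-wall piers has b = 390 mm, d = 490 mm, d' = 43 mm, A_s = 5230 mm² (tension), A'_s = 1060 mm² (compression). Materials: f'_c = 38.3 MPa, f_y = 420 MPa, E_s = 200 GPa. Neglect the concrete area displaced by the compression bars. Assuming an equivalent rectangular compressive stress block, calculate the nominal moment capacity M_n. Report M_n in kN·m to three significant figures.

Assume both tension and compression steel yield.
Net tension couple steel: A_s − A'_s = 4170 mm².
a = (A_s − A'_s) f_y / (0.85 f'_c b) = 1751400/(0.85 × 38.3 × 390) = 137.94 mm.
c = a/β₁ = 137.94/0.776 = 177.76 mm; ε'_s = 0.003(c − d')/c = 0.0023 ≥ f_y/E_s = 0.0021, so compression steel does yield.
M_n = (A_s − A'_s) f_y (d − a/2) + A'_s f_y (d − d') = [1751400 × (490 − 68.97) + 445200 × (490 − 43)] × 10⁻⁶ = 737.39 + 199.00 = 936.39 kN·m.

M_n ≈ 936 kN·m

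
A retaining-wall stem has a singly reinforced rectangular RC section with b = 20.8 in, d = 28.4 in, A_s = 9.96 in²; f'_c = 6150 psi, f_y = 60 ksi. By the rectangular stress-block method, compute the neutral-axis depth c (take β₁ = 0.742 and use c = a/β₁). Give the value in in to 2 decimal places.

c ≈ 7.41 in

T = A_s f_y = 9.96 × 60 = 597.6 kips.
a = T/(0.85 f'_c b) = 597.6/(0.85 × 6.15 × 20.8) = 5.4961 in.
With β₁ = 0.742, c = a/β₁ = 5.4961/0.742 = 7.41 in.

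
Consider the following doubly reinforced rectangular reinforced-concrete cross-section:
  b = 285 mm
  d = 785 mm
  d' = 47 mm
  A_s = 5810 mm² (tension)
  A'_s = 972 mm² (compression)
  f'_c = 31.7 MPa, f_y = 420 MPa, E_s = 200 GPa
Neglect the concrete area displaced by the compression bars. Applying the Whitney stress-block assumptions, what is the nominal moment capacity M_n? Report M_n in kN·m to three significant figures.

M_n ≈ 1630 kN·m

Assume both tension and compression steel yield.
Net tension couple steel: A_s − A'_s = 4838 mm².
a = (A_s − A'_s) f_y / (0.85 f'_c b) = 2031960/(0.85 × 31.7 × 285) = 264.60 mm.
c = a/β₁ = 264.60/0.824 = 321.12 mm; ε'_s = 0.003(c − d')/c = 0.0026 ≥ f_y/E_s = 0.0021, so compression steel does yield.
M_n = (A_s − A'_s) f_y (d − a/2) + A'_s f_y (d − d') = [2031960 × (785 − 132.3) + 408240 × (785 − 47)] × 10⁻⁶ = 1326.26 + 301.28 = 1627.54 kN·m.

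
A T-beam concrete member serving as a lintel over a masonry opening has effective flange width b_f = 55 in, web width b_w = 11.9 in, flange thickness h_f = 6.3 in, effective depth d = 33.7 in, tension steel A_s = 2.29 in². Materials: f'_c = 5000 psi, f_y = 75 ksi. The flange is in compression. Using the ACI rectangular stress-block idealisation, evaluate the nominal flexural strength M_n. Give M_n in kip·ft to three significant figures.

M_n ≈ 477 kip·ft

Tension: T = A_s f_y = 2.29 × 75 = 171.75 kips.
Try a within the flange: a = T/(0.85 f'_c b_f) = 171.75/(0.85 × 5 × 55) = 0.735 in.
Since a = 0.735 ≤ h_f = 6.3 in, the stress block lies entirely in the flange; analyse as a rectangular beam of width b_f.
M_n = T(d − a/2) = 171.75 × (33.7 − 0.3675) = 5724.9 kip·in.
M_n = 5724.9/12 = 477.08 kip·ft.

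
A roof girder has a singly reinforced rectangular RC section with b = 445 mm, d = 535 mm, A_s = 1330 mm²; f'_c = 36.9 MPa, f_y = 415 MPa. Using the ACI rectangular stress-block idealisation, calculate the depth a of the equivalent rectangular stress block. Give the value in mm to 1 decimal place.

T = A_s f_y = 1330 × 415 = 551950 N = 551.95 kN.
Setting C = 0.85 f'_c a b equal to T: a = 551950/(0.85 × 36.9 × 445) = 39.5 mm.

a ≈ 39.5 mm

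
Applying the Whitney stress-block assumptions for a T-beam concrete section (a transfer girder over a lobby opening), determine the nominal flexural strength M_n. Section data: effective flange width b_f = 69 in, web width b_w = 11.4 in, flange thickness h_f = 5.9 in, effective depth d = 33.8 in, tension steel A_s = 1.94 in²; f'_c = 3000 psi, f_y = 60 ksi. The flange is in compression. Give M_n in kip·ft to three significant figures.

M_n ≈ 325 kip·ft

Tension: T = A_s f_y = 1.94 × 60 = 116.4 kips.
Try a within the flange: a = T/(0.85 f'_c b_f) = 116.4/(0.85 × 3 × 69) = 0.662 in.
Since a = 0.662 ≤ h_f = 5.9 in, the stress block lies entirely in the flange; analyse as a rectangular beam of width b_f.
M_n = T(d − a/2) = 116.4 × (33.8 − 0.331) = 3895.8 kip·in.
M_n = 3895.8/12 = 324.65 kip·ft.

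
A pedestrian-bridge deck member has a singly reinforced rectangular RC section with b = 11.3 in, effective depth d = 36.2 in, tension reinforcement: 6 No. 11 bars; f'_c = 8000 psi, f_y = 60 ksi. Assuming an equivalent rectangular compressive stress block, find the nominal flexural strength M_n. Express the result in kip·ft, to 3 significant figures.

A_s = 6 × 1.56 = 9.36 in².
T = A_s f_y = 9.36 × 60 = 561.6 kips.
a = T/(0.85 f'_c b) = 561.6/(0.85 × 8 × 11.3) = 7.309 in.
M_n = T(d − a/2) = 561.6 × (36.2 − 3.6545) = 18277.6 kip·in = 18277.6/12 = 1523.13 kip·ft.

M_n ≈ 1520 kip·ft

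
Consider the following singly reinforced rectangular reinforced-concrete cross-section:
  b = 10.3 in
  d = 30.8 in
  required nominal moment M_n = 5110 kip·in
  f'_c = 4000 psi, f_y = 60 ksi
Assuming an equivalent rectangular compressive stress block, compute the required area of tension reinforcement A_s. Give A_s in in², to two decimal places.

From M_n = 0.85 f'_c a b (d − a/2):
a = d − √(d² − 2M_n/(0.85 f'_c b)) = 30.8 − √(30.8² − 2 × 5110/(0.85 × 4 × 10.3)) = 5.172 in.
A_s = 0.85 f'_c a b / f_y = 0.85 × 4 × 5.172 × 10.3 / 60 = 3.019 in².

A_s ≈ 3.02 in²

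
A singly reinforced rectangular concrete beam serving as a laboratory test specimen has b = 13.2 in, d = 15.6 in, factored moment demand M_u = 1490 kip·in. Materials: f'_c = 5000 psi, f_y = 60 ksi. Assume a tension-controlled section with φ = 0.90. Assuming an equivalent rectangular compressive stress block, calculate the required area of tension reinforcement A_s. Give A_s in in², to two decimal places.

A_s ≈ 1.89 in²

M_n = M_u/φ = 1490/0.90 = 1655.56 kip·in.
From M_n = 0.85 f'_c a b (d − a/2):
a = d − √(d² − 2M_n/(0.85 f'_c b)) = 15.6 − √(15.6² − 2 × 1655.56/(0.85 × 5 × 13.2)) = 2.023 in.
A_s = 0.85 f'_c a b / f_y = 0.85 × 5 × 2.023 × 13.2 / 60 = 1.892 in².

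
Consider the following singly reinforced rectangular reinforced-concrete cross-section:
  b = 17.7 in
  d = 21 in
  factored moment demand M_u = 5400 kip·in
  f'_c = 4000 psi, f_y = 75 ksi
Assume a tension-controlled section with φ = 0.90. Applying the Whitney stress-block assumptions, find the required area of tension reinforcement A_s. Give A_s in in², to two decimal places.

A_s ≈ 4.38 in²

M_n = M_u/φ = 5400/0.90 = 6000 kip·in.
From M_n = 0.85 f'_c a b (d − a/2):
a = d − √(d² − 2M_n/(0.85 f'_c b)) = 21 − √(21² − 2 × 6000/(0.85 × 4 × 17.7)) = 5.457 in.
A_s = 0.85 f'_c a b / f_y = 0.85 × 4 × 5.457 × 17.7 / 75 = 4.379 in².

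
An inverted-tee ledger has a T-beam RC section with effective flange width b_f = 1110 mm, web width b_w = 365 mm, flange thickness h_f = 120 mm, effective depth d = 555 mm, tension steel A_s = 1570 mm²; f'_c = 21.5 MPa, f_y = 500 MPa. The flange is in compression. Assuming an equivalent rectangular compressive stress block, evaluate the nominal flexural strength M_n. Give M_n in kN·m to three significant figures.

M_n ≈ 420 kN·m

Tension: T = A_s f_y = 1570 × 500 = 785000 N.
Try a within the flange: a = T/(0.85 f'_c b_f) = 785000/(0.85 × 21.5 × 1110) = 38.70 mm.
Since a = 38.70 ≤ h_f = 120 mm, the stress block lies entirely in the flange; analyse as a rectangular beam of width b_f.
M_n = T(d − a/2) = 785000 × (555 − 19.35) = 420.49 × 10⁶ N·mm.
M_n = 420.49 kN·m.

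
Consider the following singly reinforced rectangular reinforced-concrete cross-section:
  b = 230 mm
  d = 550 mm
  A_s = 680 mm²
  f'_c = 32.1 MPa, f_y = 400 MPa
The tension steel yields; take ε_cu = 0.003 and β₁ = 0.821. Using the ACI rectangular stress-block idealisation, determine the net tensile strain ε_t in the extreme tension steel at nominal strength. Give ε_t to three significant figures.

a = A_s f_y/(0.85 f'_c b) = 43.34 mm.
β₁ = 0.821, so c = a/β₁ = 43.34/0.821 = 52.79 mm.
From the linear strain diagram with ε_cu = 0.003: ε_t = 0.003 (d − c)/c = 0.003 × (550 − 52.79)/52.79 = 0.0283.
Since ε_t ≥ 0.005, the section is tension-controlled.

ε_t ≈ 0.0283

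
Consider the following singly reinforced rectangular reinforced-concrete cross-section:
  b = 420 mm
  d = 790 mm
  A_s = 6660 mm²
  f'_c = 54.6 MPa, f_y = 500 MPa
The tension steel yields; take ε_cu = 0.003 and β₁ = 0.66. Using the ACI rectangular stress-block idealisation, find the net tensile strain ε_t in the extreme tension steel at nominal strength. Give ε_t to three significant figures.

a = A_s f_y/(0.85 f'_c b) = 170.84 mm.
β₁ = 0.66, so c = a/β₁ = 170.84/0.66 = 258.85 mm.
From the linear strain diagram with ε_cu = 0.003: ε_t = 0.003 (d − c)/c = 0.003 × (790 − 258.85)/258.85 = 0.00616.
Since ε_t ≥ 0.005, the section is tension-controlled.

ε_t ≈ 0.00616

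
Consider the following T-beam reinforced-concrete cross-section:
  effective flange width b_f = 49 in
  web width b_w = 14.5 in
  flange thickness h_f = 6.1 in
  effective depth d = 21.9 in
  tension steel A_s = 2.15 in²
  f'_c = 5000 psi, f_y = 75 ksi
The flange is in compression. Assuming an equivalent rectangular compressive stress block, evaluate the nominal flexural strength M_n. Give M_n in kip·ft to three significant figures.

Tension: T = A_s f_y = 2.15 × 75 = 161.25 kips.
Try a within the flange: a = T/(0.85 f'_c b_f) = 161.25/(0.85 × 5 × 49) = 0.774 in.
Since a = 0.774 ≤ h_f = 6.1 in, the stress block lies entirely in the flange; analyse as a rectangular beam of width b_f.
M_n = T(d − a/2) = 161.25 × (21.9 − 0.387) = 3469.0 kip·in.
M_n = 3469.0/12 = 289.08 kip·ft.

M_n ≈ 289 kip·ft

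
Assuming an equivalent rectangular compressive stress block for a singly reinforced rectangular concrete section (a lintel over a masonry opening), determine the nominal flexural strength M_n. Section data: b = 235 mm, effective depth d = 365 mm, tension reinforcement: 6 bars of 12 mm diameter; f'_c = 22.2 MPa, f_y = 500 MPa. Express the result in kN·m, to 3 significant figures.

A_s = 6 × 113 = 678 mm².
T = A_s f_y = 678 × 500 = 339000 N = 339 kN.
From C = T: a = T/(0.85 f'_c b) = 339000/(0.85 × 22.2 × 235) = 76.45 mm.
M_n = T(d − a/2) = 339 kN × (365 − 38.225) mm = 110.78 kN·m.

M_n ≈ 111 kN·m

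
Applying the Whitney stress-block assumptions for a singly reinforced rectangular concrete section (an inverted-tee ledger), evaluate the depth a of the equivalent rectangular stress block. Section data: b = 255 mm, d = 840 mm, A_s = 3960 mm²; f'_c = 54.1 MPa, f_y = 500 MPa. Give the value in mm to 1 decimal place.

a ≈ 168.9 mm

T = A_s f_y = 3960 × 500 = 1980000 N = 1980 kN.
Setting C = 0.85 f'_c a b equal to T: a = 1980000/(0.85 × 54.1 × 255) = 168.9 mm.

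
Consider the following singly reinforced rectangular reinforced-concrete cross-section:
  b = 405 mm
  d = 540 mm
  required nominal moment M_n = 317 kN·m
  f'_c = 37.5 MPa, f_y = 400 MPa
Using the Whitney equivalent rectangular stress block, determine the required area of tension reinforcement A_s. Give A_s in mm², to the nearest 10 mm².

A_s ≈ 1540 mm²

With M_n = 0.85 f'_c a b (d − a/2), solve the quadratic for a:
a = d − √(d² − 2M_n/(0.85 f'_c b)) = 540 − √(540² − 2 × 317×10⁶/(0.85 × 37.5 × 405)) = 47.57 mm.
A_s = 0.85 f'_c a b / f_y = 0.85 × 37.5 × 47.57 × 405 / 400 = 1535.2 mm².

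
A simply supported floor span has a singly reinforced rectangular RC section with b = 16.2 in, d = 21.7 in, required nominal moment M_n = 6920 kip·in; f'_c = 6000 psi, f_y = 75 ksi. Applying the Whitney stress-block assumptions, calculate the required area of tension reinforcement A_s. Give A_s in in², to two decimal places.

A_s ≈ 4.72 in²

From M_n = 0.85 f'_c a b (d − a/2):
a = d − √(d² − 2M_n/(0.85 f'_c b)) = 21.7 − √(21.7² − 2 × 6920/(0.85 × 6 × 16.2)) = 4.282 in.
A_s = 0.85 f'_c a b / f_y = 0.85 × 6 × 4.282 × 16.2 / 75 = 4.717 in².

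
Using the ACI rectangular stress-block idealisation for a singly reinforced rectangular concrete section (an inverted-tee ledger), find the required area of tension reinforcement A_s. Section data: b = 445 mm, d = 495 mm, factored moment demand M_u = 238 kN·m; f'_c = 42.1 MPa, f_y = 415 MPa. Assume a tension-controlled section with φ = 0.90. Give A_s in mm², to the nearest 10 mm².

M_n = M_u/φ = 238/0.90 = 264.444 kN·m.
With M_n = 0.85 f'_c a b (d − a/2), solve the quadratic for a:
a = d − √(d² − 2M_n/(0.85 f'_c b)) = 495 − √(495² − 2 × 264.444×10⁶/(0.85 × 42.1 × 445)) = 34.77 mm.
A_s = 0.85 f'_c a b / f_y = 0.85 × 42.1 × 34.77 × 445 / 415 = 1334.2 mm².

A_s ≈ 1330 mm²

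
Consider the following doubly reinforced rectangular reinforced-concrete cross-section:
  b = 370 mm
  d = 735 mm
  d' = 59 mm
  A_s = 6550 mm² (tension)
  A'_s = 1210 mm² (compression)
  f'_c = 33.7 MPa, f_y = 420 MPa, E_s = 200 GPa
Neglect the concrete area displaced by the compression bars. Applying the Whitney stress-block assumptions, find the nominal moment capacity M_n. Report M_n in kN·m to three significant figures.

Assume both tension and compression steel yield.
Net tension couple steel: A_s − A'_s = 5340 mm².
a = (A_s − A'_s) f_y / (0.85 f'_c b) = 2242800/(0.85 × 33.7 × 370) = 211.61 mm.
c = a/β₁ = 211.61/0.809 = 261.57 mm; ε'_s = 0.003(c − d')/c = 0.0023 ≥ f_y/E_s = 0.0021, so compression steel does yield.
M_n = (A_s − A'_s) f_y (d − a/2) + A'_s f_y (d − d') = [2242800 × (735 − 105.805) + 508200 × (735 − 59)] × 10⁻⁶ = 1411.16 + 343.54 = 1754.70 kN·m.

M_n ≈ 1750 kN·m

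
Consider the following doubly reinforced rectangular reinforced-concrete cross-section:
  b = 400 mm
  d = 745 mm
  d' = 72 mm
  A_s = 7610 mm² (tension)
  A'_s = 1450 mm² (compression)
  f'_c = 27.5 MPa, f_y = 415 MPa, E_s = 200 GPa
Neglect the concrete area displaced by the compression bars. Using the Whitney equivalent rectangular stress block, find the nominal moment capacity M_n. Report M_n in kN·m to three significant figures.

M_n ≈ 1960 kN·m

Assume both tension and compression steel yield.
Net tension couple steel: A_s − A'_s = 6160 mm².
a = (A_s − A'_s) f_y / (0.85 f'_c b) = 2556400/(0.85 × 27.5 × 400) = 273.41 mm.
c = a/β₁ = 273.41/0.85 = 321.66 mm; ε'_s = 0.003(c − d')/c = 0.0023 ≥ f_y/E_s = 0.0021, so compression steel does yield.
M_n = (A_s − A'_s) f_y (d − a/2) + A'_s f_y (d − d') = [2556400 × (745 − 136.705) + 601750 × (745 − 72)] × 10⁻⁶ = 1555.05 + 404.98 = 1960.03 kN·m.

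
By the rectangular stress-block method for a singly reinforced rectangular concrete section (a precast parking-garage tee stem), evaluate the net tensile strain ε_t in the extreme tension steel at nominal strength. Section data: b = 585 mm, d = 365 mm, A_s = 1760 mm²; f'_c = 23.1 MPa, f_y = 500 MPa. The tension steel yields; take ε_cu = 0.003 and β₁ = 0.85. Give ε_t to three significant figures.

a = A_s f_y/(0.85 f'_c b) = 76.61 mm.
β₁ = 0.85, so c = a/β₁ = 76.61/0.85 = 90.13 mm.
From the linear strain diagram with ε_cu = 0.003: ε_t = 0.003 (d − c)/c = 0.003 × (365 − 90.13)/90.13 = 0.00915.
Since ε_t ≥ 0.005, the section is tension-controlled.

ε_t ≈ 0.00915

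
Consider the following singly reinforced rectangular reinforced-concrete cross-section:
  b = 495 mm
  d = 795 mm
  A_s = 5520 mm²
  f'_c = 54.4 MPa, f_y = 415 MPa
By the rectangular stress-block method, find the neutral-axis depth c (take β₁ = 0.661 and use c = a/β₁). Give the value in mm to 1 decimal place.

T = A_s f_y = 5520 × 415 = 2290800 N = 2290.8 kN.
Setting C = 0.85 f'_c a b equal to T: a = 2290800/(0.85 × 54.4 × 495) = 100.084 mm.
With β₁ = 0.661, c = a/β₁ = 100.084/0.661 = 151.4 mm.

c ≈ 151.4 mm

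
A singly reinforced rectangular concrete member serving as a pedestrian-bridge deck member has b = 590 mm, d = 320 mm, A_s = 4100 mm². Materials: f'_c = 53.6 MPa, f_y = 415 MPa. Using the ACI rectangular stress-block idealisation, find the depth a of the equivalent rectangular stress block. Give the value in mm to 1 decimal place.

a ≈ 63.3 mm

T = A_s f_y = 4100 × 415 = 1701500 N = 1701.5 kN.
Setting C = 0.85 f'_c a b equal to T: a = 1701500/(0.85 × 53.6 × 590) = 63.3 mm.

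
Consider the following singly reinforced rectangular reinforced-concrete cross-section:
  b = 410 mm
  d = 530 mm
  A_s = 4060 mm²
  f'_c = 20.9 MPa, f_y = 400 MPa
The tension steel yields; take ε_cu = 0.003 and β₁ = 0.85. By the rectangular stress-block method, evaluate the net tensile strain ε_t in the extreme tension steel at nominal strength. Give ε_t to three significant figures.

a = A_s f_y/(0.85 f'_c b) = 222.97 mm.
β₁ = 0.85, so c = a/β₁ = 222.97/0.85 = 262.32 mm.
From the linear strain diagram with ε_cu = 0.003: ε_t = 0.003 (d − c)/c = 0.003 × (530 − 262.32)/262.32 = 0.00306.
ε_t < 0.004 — the section is over-reinforced for flexure under ACI limits.

ε_t ≈ 0.00306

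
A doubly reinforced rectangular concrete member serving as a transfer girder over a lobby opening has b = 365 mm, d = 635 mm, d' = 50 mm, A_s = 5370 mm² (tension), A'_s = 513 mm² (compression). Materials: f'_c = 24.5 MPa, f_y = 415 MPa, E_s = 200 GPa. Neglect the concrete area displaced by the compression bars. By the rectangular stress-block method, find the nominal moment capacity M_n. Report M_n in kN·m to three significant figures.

Assume both tension and compression steel yield.
Net tension couple steel: A_s − A'_s = 4857 mm².
a = (A_s − A'_s) f_y / (0.85 f'_c b) = 2015655/(0.85 × 24.5 × 365) = 265.18 mm.
c = a/β₁ = 265.18/0.85 = 311.98 mm; ε'_s = 0.003(c − d')/c = 0.0025 ≥ f_y/E_s = 0.0021, so compression steel does yield.
M_n = (A_s − A'_s) f_y (d − a/2) + A'_s f_y (d − d') = [2015655 × (635 − 132.59) + 212895 × (635 − 50)] × 10⁻⁶ = 1012.69 + 124.54 = 1137.23 kN·m.

M_n ≈ 1140 kN·m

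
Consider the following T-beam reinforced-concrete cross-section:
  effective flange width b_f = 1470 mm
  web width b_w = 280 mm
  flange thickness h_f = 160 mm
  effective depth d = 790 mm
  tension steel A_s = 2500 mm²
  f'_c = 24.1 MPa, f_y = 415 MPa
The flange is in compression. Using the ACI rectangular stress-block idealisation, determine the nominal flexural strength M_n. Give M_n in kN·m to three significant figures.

Tension: T = A_s f_y = 2500 × 415 = 1037500 N.
Try a within the flange: a = T/(0.85 f'_c b_f) = 1037500/(0.85 × 24.1 × 1470) = 34.45 mm.
Since a = 34.45 ≤ h_f = 160 mm, the stress block lies entirely in the flange; analyse as a rectangular beam of width b_f.
M_n = T(d − a/2) = 1037500 × (790 − 17.225) = 801.75 × 10⁶ N·mm.
M_n = 801.75 kN·m.

M_n ≈ 802 kN·m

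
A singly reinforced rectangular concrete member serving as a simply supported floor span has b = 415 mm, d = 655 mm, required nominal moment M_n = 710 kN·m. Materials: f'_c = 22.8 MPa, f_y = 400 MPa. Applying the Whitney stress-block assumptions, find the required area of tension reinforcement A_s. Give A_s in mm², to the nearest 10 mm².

With M_n = 0.85 f'_c a b (d − a/2), solve the quadratic for a:
a = d − √(d² − 2M_n/(0.85 f'_c b)) = 655 − √(655² − 2 × 710×10⁶/(0.85 × 22.8 × 415)) = 152.54 mm.
A_s = 0.85 f'_c a b / f_y = 0.85 × 22.8 × 152.54 × 415 / 400 = 3067.1 mm².

A_s ≈ 3070 mm²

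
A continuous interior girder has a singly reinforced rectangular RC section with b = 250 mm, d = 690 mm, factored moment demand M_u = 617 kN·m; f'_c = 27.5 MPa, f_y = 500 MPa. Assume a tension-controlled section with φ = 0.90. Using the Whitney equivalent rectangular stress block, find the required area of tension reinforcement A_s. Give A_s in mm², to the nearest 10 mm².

A_s ≈ 2320 mm²

M_n = M_u/φ = 617/0.90 = 685.556 kN·m.
With M_n = 0.85 f'_c a b (d − a/2), solve the quadratic for a:
a = d − √(d² − 2M_n/(0.85 f'_c b)) = 690 − √(690² − 2 × 685.556×10⁶/(0.85 × 27.5 × 250)) = 198.60 mm.
A_s = 0.85 f'_c a b / f_y = 0.85 × 27.5 × 198.60 × 250 / 500 = 2321.1 mm².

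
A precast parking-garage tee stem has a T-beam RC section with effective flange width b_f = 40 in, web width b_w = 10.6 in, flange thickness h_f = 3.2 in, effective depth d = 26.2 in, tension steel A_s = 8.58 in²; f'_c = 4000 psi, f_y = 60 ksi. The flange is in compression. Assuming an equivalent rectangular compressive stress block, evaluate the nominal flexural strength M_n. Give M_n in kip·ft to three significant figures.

M_n ≈ 1040 kip·ft

Tension: T = A_s f_y = 8.58 × 60 = 514.8 kips.
Try a within the flange: a = T/(0.85 f'_c b_f) = 514.8/(0.85 × 4 × 40) = 3.785 in.
a = 3.785 > h_f = 3.2 in: the block extends into the web. Split into flange-overhang and web parts.
C_f = 0.85 f'_c (b_f − b_w) h_f = 0.85 × 4 × (40 − 10.6) × 3.2 = 319.9 kips.
Remaining web compression depth: a_w = (T − C_f)/(0.85 f'_c b_w) = (514.8 − 319.9)/(0.85 × 4 × 10.6) = 5.408 in.
M_n = C_f(d − h_f/2) + (T − C_f)(d − a_w/2) = 319.9 × (26.2 − 1.6) + 194.9 × (26.2 − 2.704) = 7869.5 + 4579.4 = 12448.9 kip·in.
M_n = 12448.9/12 = 1037.41 kip·ft.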